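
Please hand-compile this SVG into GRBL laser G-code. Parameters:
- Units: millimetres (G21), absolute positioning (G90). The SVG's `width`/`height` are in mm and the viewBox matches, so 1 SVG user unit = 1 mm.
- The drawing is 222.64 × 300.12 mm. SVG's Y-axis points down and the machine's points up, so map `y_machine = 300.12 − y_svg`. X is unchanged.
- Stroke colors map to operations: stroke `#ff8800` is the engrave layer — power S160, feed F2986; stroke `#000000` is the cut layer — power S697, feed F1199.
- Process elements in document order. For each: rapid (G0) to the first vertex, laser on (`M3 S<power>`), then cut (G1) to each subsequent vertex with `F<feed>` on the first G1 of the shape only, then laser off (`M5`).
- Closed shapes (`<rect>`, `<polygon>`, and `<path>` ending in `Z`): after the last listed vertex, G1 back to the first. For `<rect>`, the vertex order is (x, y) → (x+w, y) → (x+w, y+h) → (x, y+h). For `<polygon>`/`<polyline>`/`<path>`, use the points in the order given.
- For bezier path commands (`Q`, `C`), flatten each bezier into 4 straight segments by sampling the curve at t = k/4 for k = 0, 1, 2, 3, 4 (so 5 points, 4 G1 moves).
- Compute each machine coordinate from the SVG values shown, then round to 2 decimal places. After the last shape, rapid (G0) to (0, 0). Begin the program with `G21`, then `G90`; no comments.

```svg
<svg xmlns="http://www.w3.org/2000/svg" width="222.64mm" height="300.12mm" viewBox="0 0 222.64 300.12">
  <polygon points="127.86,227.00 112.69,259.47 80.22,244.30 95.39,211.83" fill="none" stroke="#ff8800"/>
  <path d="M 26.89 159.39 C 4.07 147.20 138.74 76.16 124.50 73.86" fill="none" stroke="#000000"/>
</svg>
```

Since the viewBox matches the mm dimensions, user units are millimetres directly. The only transform is the Y-flip y_m = 300.12 − y_svg.

Shape 1 is a regular polygon drawn with `<polygon>`. Its stroke #ff8800 means engrave at S160, F2986. After flipping Y the toolpath is (127.86,73.12) → (112.69,40.65) → (80.22,55.82) → (95.39,88.29) → (127.86,73.12), returning to the start.

Shape 2 is a cubic bezier drawn with `<path>`. Its stroke #000000 means cut at S697, F1199. After flipping Y the toolpath is (26.89,140.73) → (34.52,158.91) → (72.48,187.20) → (112.05,213.64) → (124.50,226.26).

G21
G90
G0 X127.86 Y73.12
M3 S160
G1 X112.69 Y40.65 F2986
G1 X80.22 Y55.82
G1 X95.39 Y88.29
G1 X127.86 Y73.12
M5
G0 X26.89 Y140.73
M3 S697
G1 X34.52 Y158.91 F1199
G1 X72.48 Y187.20
G1 X112.05 Y213.64
G1 X124.50 Y226.26
M5
G0 X0.00 Y0.00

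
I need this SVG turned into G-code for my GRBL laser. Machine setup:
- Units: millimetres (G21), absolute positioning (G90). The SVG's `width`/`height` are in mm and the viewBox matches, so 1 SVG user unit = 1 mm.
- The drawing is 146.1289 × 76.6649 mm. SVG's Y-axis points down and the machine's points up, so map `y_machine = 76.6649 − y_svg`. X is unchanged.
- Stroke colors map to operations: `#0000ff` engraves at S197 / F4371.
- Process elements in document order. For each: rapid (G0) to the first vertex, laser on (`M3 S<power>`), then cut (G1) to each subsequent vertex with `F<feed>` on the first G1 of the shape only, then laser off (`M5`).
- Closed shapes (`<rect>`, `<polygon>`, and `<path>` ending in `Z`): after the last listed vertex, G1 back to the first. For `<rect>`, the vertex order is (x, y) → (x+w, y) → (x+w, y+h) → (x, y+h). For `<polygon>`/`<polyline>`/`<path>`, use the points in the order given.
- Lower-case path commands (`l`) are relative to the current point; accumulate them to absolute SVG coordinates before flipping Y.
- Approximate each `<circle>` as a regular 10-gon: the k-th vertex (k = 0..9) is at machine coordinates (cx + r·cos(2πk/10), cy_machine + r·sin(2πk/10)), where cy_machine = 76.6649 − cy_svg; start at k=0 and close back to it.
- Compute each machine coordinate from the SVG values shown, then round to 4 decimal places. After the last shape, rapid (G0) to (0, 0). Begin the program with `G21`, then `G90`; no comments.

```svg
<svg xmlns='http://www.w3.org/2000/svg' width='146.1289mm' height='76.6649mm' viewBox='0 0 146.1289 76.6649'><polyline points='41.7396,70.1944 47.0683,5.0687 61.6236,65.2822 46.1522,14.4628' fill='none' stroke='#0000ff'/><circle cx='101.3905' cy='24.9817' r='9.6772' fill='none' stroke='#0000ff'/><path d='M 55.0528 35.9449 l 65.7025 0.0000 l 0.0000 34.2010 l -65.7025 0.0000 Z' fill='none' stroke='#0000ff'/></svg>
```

1 u = 1 mm; y_m = 76.6649 − y.

[1] `<polyline>` open polyline, #0000ff→engrave S197 F4371: (41.7396,6.4705) → (47.0683,71.5962) → (61.6236,11.3827) → (46.1522,62.2021)

[2] `<circle>` circle, #0000ff→engrave S197 F4371: (111.0677,51.6832) → (109.2195,57.3713) → (104.3809,60.8868) → (98.4001,60.8868) → (93.5615,57.3713) → (91.7133,51.6832) → (93.5615,45.9951) → (98.4001,42.4796) → (104.3809,42.4796) → (109.2195,45.9951) → (111.0677,51.6832) (closed)

[3] `<path>` rectangle, #0000ff→engrave S197 F4371: (55.0528,40.7200) → (120.7553,40.7200) → (120.7553,6.5190) → (55.0528,6.5190) → (55.0528,40.7200) (closed)

G21
G90
G0 X41.7396 Y6.4705
M3 S197
G1 X47.0683 Y71.5962 F4371
G1 X61.6236 Y11.3827
G1 X46.1522 Y62.2021
M5
G0 X111.0677 Y51.6832
M3 S197
G1 X109.2195 Y57.3713 F4371
G1 X104.3809 Y60.8868
G1 X98.4001 Y60.8868
G1 X93.5615 Y57.3713
G1 X91.7133 Y51.6832
G1 X93.5615 Y45.9951
G1 X98.4001 Y42.4796
G1 X104.3809 Y42.4796
G1 X109.2195 Y45.9951
G1 X111.0677 Y51.6832
M5
G0 X55.0528 Y40.7200
M3 S197
G1 X120.7553 Y40.7200 F4371
G1 X120.7553 Y6.5190
G1 X55.0528 Y6.5190
G1 X55.0528 Y40.7200
M5
G0 X0.0000 Y0.0000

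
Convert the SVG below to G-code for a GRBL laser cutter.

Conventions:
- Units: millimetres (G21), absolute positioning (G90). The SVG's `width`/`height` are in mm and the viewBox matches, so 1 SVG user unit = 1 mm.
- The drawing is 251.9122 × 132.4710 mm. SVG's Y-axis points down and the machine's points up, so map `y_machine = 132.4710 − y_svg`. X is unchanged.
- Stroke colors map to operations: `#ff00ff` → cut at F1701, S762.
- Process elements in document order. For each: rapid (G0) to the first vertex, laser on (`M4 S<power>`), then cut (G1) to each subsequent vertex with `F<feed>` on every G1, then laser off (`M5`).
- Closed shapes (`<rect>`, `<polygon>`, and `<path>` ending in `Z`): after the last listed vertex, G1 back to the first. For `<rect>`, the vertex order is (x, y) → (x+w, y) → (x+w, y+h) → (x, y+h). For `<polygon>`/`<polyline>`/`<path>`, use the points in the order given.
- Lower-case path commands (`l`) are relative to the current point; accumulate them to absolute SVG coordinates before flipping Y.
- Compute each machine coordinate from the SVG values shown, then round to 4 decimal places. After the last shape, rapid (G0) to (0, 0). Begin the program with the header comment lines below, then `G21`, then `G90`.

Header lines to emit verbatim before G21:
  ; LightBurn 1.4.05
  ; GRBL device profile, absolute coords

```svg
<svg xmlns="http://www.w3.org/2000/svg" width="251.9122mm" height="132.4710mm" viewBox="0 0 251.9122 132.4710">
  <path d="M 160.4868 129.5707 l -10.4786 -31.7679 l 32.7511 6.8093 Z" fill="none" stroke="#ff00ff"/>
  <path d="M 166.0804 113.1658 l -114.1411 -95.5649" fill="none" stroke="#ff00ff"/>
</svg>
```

viewBox `0 0 251.9122 132.4710` with mm width/height → 1 unit = 1 mm. Flip: y_m = 132.4710 − y_svg.

**Shape 1** — `<path>` regular polygon, stroke `#ff00ff` → cut (S762, F1701). Machine vertices: (160.4868,2.9003) → (150.0082,34.6682) → (182.7593,27.8589) → (160.4868,2.9003). Closed: final G1 returns to the first vertex.

**Shape 2** — `<path>` line segment, stroke `#ff00ff` → cut (S762, F1701). Machine vertices: (166.0804,19.3052) → (51.9393,114.8701). Open path.

; LightBurn 1.4.05
; GRBL device profile, absolute coords
G21
G90
G0 X160.4868 Y2.9003
M4 S762
G1 X150.0082 Y34.6682 F1701
G1 X182.7593 Y27.8589 F1701
G1 X160.4868 Y2.9003 F1701
M5
G0 X166.0804 Y19.3052
M4 S762
G1 X51.9393 Y114.8701 F1701
M5
G0 X0.0000 Y0.0000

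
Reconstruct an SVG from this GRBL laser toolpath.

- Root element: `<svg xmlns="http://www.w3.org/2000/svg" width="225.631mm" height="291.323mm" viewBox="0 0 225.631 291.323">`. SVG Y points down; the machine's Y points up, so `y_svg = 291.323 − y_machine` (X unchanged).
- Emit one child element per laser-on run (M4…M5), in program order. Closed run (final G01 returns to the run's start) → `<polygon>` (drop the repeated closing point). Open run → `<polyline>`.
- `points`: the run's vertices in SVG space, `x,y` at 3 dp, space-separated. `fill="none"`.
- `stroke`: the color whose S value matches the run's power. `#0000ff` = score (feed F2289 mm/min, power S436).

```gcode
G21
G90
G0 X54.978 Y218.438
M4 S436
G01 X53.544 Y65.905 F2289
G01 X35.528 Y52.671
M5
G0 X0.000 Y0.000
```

Machine Y-up, SVG Y-down with viewBox height 291.323, so y_svg = 291.323 − y_machine; X carries over. Every run uses S436, so all elements get stroke `#0000ff` (score).

Run 1: The run is open, so emit a `<polyline>` with points (Y-flipped): 54.978,72.885 53.544,225.418 35.528,238.652.

<svg xmlns="http://www.w3.org/2000/svg" width="225.631mm" height="291.323mm" viewBox="0 0 225.631 291.323">
  <polyline points="54.978,72.885 53.544,225.418 35.528,238.652" fill="none" stroke="#0000ff"/>
</svg>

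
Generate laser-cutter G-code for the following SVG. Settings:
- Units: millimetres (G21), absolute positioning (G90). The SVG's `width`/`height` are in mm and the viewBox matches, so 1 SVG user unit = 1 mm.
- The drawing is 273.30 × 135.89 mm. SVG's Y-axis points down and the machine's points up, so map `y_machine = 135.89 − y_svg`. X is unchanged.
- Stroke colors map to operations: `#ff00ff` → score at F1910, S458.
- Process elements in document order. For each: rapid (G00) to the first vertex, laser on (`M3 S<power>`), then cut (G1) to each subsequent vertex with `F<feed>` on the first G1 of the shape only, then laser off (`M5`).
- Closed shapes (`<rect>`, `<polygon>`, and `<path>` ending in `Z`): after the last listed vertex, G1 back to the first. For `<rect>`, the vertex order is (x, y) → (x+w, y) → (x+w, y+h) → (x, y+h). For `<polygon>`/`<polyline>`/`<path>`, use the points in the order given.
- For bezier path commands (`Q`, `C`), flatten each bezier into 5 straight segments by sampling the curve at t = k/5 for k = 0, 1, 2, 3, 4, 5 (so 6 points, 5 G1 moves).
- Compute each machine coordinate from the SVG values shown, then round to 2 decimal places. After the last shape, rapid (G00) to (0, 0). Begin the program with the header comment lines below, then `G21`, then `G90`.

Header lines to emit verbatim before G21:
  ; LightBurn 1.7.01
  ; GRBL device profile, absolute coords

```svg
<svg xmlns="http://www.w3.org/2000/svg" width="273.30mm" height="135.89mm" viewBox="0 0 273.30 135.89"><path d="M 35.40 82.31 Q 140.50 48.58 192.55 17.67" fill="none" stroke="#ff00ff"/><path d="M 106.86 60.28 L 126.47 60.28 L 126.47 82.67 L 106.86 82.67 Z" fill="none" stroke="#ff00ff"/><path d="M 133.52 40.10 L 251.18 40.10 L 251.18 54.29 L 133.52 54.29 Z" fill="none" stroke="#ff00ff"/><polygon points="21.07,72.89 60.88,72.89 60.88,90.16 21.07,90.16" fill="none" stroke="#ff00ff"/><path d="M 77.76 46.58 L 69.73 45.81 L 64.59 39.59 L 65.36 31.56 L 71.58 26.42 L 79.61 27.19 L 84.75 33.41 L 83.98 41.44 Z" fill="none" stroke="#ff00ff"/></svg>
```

; LightBurn 1.7.01
; GRBL device profile, absolute coords
G21
G90
G00 X35.40 Y53.58
M3 S458
G1 X75.32 Y66.96 F1910
G1 X110.99 Y80.11
G1 X142.42 Y93.04
G1 X169.61 Y105.74
G1 X192.55 Y118.22
M5
G00 X106.86 Y75.61
M3 S458
G1 X126.47 Y75.61 F1910
G1 X126.47 Y53.22
G1 X106.86 Y53.22
G1 X106.86 Y75.61
M5
G00 X133.52 Y95.79
M3 S458
G1 X251.18 Y95.79 F1910
G1 X251.18 Y81.60
G1 X133.52 Y81.60
G1 X133.52 Y95.79
M5
G00 X21.07 Y63.00
M3 S458
G1 X60.88 Y63.00 F1910
G1 X60.88 Y45.73
G1 X21.07 Y45.73
G1 X21.07 Y63.00
M5
G00 X77.76 Y89.31
M3 S458
G1 X69.73 Y90.08 F1910
G1 X64.59 Y96.30
G1 X65.36 Y104.33
G1 X71.58 Y109.47
G1 X79.61 Y108.70
G1 X84.75 Y102.48
G1 X83.98 Y94.45
G1 X77.76 Y89.31
M5
G00 X0.00 Y0.00

Since the viewBox matches the mm dimensions, user units are millimetres directly. The only transform is the Y-flip y_m = 135.89 − y_svg.

Shape 1 is a quadratic bezier drawn with `<path>`. Its stroke #ff00ff means score at S458, F1910. After flipping Y the toolpath is (35.40,53.58) → (75.32,66.96) → (110.99,80.11) → (142.42,93.04) → (169.61,105.74) → (192.55,118.22).

Shape 2 is a rectangle drawn with `<path>`. Its stroke #ff00ff means score at S458, F1910. After flipping Y the toolpath is (106.86,75.61) → (126.47,75.61) → (126.47,53.22) → (106.86,53.22) → (106.86,75.61), returning to the start.

Shape 3 is a rectangle drawn with `<path>`. Its stroke #ff00ff means score at S458, F1910. After flipping Y the toolpath is (133.52,95.79) → (251.18,95.79) → (251.18,81.60) → (133.52,81.60) → (133.52,95.79), returning to the start.

Shape 4 is a rectangle drawn with `<polygon>`. Its stroke #ff00ff means score at S458, F1910. After flipping Y the toolpath is (21.07,63.00) → (60.88,63.00) → (60.88,45.73) → (21.07,45.73) → (21.07,63.00), returning to the start.

Shape 5 is a regular polygon drawn with `<path>`. Its stroke #ff00ff means score at S458, F1910. After flipping Y the toolpath is (77.76,89.31) → (69.73,90.08) → (64.59,96.30) → (65.36,104.33) → (71.58,109.47) → (79.61,108.70) → (84.75,102.48) → (83.98,94.45) → (77.76,89.31), returning to the start.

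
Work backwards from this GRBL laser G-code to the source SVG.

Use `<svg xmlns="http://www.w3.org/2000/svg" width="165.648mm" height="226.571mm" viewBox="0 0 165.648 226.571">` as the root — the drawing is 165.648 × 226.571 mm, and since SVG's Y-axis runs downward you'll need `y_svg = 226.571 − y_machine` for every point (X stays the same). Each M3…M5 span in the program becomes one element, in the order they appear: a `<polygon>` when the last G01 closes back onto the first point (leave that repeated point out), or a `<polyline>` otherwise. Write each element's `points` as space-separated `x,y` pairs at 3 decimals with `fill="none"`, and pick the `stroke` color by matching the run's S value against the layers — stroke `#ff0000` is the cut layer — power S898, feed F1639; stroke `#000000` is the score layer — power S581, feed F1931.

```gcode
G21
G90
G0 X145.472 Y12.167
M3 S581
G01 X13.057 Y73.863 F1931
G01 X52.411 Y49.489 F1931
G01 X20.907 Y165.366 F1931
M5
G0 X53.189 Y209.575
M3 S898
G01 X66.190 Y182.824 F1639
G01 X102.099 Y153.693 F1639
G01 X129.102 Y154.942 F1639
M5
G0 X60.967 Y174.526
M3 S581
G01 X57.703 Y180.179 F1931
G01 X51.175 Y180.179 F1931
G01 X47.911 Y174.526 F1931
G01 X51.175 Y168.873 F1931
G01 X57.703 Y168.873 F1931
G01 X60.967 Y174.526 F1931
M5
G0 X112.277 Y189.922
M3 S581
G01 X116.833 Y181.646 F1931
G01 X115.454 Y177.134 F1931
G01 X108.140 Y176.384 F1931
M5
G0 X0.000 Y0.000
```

<svg xmlns="http://www.w3.org/2000/svg" width="165.648mm" height="226.571mm" viewBox="0 0 165.648 226.571">
  <polyline points="145.472,214.404 13.057,152.708 52.411,177.082 20.907,61.205" fill="none" stroke="#000000"/>
  <polyline points="53.189,16.996 66.190,43.747 102.099,72.878 129.102,71.629" fill="none" stroke="#ff0000"/>
  <polygon points="60.967,52.045 57.703,46.392 51.175,46.392 47.911,52.045 51.175,57.698 57.703,57.698" fill="none" stroke="#000000"/>
  <polyline points="112.277,36.649 116.833,44.925 115.454,49.437 108.140,50.187" fill="none" stroke="#000000"/>
</svg>

y_svg = 226.571 − y_m.

[1] S581→`#000000` (score); open run; points: 145.472,214.404 13.057,152.708 52.411,177.082 20.907,61.205

[2] S898→`#ff0000` (cut); open run; points: 53.189,16.996 66.190,43.747 102.099,72.878 129.102,71.629

[3] S581→`#000000` (score); closed run; points: 60.967,52.045 57.703,46.392 51.175,46.392 47.911,52.045 51.175,57.698 57.703,57.698

[4] S581→`#000000` (score); open run; points: 112.277,36.649 116.833,44.925 115.454,49.437 108.140,50.187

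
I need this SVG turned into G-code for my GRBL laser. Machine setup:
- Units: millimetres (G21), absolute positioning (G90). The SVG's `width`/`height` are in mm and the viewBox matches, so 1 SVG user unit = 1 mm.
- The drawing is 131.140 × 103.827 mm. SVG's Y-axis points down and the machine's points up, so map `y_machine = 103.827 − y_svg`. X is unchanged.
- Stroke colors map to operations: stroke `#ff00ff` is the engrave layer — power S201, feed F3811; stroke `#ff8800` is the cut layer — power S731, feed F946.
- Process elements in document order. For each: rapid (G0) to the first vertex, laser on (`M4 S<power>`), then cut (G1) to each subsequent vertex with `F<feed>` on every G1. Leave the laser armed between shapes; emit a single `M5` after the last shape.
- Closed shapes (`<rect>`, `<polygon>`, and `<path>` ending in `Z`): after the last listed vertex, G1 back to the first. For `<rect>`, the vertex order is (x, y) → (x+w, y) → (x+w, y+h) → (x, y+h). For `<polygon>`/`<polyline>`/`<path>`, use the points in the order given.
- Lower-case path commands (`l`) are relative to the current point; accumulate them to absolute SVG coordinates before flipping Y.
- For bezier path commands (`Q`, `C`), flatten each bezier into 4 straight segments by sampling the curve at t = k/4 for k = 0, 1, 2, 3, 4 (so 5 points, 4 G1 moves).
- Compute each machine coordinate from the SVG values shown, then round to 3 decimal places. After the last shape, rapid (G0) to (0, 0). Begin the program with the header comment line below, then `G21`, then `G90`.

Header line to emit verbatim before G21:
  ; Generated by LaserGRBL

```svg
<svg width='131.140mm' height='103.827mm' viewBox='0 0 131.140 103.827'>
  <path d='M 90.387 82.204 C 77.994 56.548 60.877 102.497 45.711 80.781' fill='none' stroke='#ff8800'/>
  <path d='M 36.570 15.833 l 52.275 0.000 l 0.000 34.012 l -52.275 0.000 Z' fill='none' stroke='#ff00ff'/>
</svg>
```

; Generated by LaserGRBL
G21
G90
G0 X90.387 Y21.623
M4 S731
G1 X80.311 Y29.615 F946
G1 X69.089 Y23.812 F946
G1 X57.347 Y17.270 F946
G1 X45.711 Y23.046 F946
G0 X36.570 Y87.994
M4 S201
G1 X88.845 Y87.994 F3811
G1 X88.845 Y53.982 F3811
G1 X36.570 Y53.982 F3811
G1 X36.570 Y87.994 F3811
M5
G0 X0.000 Y0.000

1 u = 1 mm; y_m = 103.827 − y.

[1] `<path>` cubic bezier, #ff8800→cut S731 F946: (90.387,21.623) → (80.311,29.615) → (69.089,23.812) → (57.347,17.270) → (45.711,23.046)

[2] `<path>` rectangle, #ff00ff→engrave S201 F3811: (36.570,87.994) → (88.845,87.994) → (88.845,53.982) → (36.570,53.982) → (36.570,87.994) (closed)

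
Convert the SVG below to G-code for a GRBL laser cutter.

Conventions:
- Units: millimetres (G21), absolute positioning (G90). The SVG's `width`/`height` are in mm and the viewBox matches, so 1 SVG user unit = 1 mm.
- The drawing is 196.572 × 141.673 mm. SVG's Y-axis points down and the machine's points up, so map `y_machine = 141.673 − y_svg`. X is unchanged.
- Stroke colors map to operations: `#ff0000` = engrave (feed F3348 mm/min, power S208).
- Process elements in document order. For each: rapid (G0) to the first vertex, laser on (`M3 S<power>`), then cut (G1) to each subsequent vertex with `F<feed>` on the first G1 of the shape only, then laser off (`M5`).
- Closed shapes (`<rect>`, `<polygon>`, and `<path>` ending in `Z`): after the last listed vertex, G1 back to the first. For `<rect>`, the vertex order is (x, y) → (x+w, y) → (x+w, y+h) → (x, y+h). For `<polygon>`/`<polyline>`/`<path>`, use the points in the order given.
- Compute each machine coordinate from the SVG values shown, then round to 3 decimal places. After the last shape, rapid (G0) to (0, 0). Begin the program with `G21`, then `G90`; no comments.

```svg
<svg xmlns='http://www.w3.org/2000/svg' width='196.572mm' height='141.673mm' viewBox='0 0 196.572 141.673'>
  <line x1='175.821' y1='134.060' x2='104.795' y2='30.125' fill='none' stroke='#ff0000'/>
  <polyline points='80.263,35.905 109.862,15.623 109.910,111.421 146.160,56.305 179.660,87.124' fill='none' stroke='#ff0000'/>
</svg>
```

G21
G90
G0 X175.821 Y7.613
M3 S208
G1 X104.795 Y111.548 F3348
M5
G0 X80.263 Y105.768
M3 S208
G1 X109.862 Y126.050 F3348
G1 X109.910 Y30.252
G1 X146.160 Y85.368
G1 X179.660 Y54.549
M5
G0 X0.000 Y0.000

viewBox `0 0 196.572 141.673` with mm width/height → 1 unit = 1 mm. Flip: y_m = 141.673 − y_svg.

**Shape 1** — `<line>` line segment, stroke `#ff0000` → engrave (S208, F3348). Machine vertices: (175.821,7.613) → (104.795,111.548). Open path.

**Shape 2** — `<polyline>` open polyline, stroke `#ff0000` → engrave (S208, F3348). Machine vertices: (80.263,105.768) → (109.862,126.050) → (109.910,30.252) → (146.160,85.368) → (179.660,54.549). Open path.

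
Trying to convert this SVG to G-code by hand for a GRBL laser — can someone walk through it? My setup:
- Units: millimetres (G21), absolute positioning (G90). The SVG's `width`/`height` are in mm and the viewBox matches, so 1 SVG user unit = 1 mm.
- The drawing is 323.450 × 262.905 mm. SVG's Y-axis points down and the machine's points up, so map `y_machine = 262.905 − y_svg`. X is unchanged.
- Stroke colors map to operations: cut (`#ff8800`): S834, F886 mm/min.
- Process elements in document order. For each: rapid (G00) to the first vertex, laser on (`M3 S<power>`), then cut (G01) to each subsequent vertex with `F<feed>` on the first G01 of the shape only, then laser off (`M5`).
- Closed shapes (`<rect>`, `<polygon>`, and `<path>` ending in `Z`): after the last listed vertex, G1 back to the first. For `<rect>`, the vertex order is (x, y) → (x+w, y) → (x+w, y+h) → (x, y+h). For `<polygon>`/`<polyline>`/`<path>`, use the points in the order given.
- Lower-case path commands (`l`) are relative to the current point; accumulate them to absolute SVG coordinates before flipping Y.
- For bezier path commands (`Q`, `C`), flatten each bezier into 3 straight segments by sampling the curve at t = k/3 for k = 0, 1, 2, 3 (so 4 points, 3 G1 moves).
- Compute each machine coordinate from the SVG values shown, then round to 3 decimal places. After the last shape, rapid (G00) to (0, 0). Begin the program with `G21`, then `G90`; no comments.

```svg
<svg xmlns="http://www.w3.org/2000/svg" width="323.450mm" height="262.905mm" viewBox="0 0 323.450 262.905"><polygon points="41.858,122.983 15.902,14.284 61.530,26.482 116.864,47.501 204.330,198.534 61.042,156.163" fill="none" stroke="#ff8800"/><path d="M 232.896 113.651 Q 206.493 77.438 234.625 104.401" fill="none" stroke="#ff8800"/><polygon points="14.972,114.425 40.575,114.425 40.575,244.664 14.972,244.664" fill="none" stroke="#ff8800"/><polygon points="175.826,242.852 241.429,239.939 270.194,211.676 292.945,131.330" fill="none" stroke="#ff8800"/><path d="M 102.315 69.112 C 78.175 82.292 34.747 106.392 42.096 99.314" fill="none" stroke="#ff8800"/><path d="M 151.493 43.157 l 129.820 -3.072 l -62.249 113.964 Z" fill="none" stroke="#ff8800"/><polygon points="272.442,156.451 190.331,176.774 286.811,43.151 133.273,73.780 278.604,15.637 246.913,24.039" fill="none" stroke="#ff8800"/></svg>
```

G21
G90
G00 X41.858 Y139.922
M3 S834
G01 X15.902 Y248.621 F886
G01 X61.530 Y236.423
G01 X116.864 Y215.404
G01 X204.330 Y64.371
G01 X61.042 Y106.742
G01 X41.858 Y139.922
M5
G00 X232.896 Y149.254
M3 S834
G01 X221.353 Y166.376 F886
G01 X221.930 Y169.460
G01 X234.625 Y158.504
M5
G00 X14.972 Y148.480
M3 S834
G01 X40.575 Y148.480 F886
G01 X40.575 Y18.241
G01 X14.972 Y18.241
G01 X14.972 Y148.480
M5
G00 X175.826 Y20.053
M3 S834
G01 X241.429 Y22.966 F886
G01 X270.194 Y51.229
G01 X292.945 Y131.575
G01 X175.826 Y20.053
M5
G00 X102.315 Y193.793
M3 S834
G01 X74.341 Y178.532 F886
G01 X49.078 Y165.346
G01 X42.096 Y163.591
M5
G00 X151.493 Y219.748
M3 S834
G01 X281.313 Y222.820 F886
G01 X219.064 Y108.856
G01 X151.493 Y219.748
M5
G00 X272.442 Y106.454
M3 S834
G01 X190.331 Y86.131 F886
G01 X286.811 Y219.754
G01 X133.273 Y189.125
G01 X278.604 Y247.268
G01 X246.913 Y238.866
G01 X272.442 Y106.454
M5
G00 X0.000 Y0.000

viewBox `0 0 323.450 262.905` with mm width/height → 1 unit = 1 mm. Flip: y_m = 262.905 − y_svg.

**Shape 1** — `<polygon>` closed polygon, stroke `#ff8800` → cut (S834, F886). Machine vertices: (41.858,139.922) → (15.902,248.621) → (61.530,236.423) → (116.864,215.404) → (204.330,64.371) → (61.042,106.742) → (41.858,139.922). Closed: final G1 returns to the first vertex.

**Shape 2** — `<path>` quadratic bezier, stroke `#ff8800` → cut (S834, F886). Control points (SVG): P0=(232.896,113.651), P1=(206.493,77.438), P2=(234.625,104.401); sampled at t=k/3. Machine vertices: (232.896,149.254) → (221.353,166.376) → (221.930,169.460) → (234.625,158.504). Open path.

**Shape 3** — `<polygon>` rectangle, stroke `#ff8800` → cut (S834, F886). Machine vertices: (14.972,148.480) → (40.575,148.480) → (40.575,18.241) → (14.972,18.241) → (14.972,148.480). Closed: final G1 returns to the first vertex.

**Shape 4** — `<polygon>` closed polygon, stroke `#ff8800` → cut (S834, F886). Machine vertices: (175.826,20.053) → (241.429,22.966) → (270.194,51.229) → (292.945,131.575) → (175.826,20.053). Closed: final G1 returns to the first vertex.

**Shape 5** — `<path>` cubic bezier, stroke `#ff8800` → cut (S834, F886). Control points (SVG): P0=(102.315,69.112), P1=(78.175,82.292), P2=(34.747,106.392), P3=(42.096,99.314); sampled at t=k/3. Machine vertices: (102.315,193.793) → (74.341,178.532) → (49.078,165.346) → (42.096,163.591). Open path.

**Shape 6** — `<path>` regular polygon, stroke `#ff8800` → cut (S834, F886). Machine vertices: (151.493,219.748) → (281.313,222.820) → (219.064,108.856) → (151.493,219.748). Closed: final G1 returns to the first vertex.

**Shape 7** — `<polygon>` closed polygon, stroke `#ff8800` → cut (S834, F886). Machine vertices: (272.442,106.454) → (190.331,86.131) → (286.811,219.754) → (133.273,189.125) → (278.604,247.268) → (246.913,238.866) → (272.442,106.454). Closed: final G1 returns to the first vertex.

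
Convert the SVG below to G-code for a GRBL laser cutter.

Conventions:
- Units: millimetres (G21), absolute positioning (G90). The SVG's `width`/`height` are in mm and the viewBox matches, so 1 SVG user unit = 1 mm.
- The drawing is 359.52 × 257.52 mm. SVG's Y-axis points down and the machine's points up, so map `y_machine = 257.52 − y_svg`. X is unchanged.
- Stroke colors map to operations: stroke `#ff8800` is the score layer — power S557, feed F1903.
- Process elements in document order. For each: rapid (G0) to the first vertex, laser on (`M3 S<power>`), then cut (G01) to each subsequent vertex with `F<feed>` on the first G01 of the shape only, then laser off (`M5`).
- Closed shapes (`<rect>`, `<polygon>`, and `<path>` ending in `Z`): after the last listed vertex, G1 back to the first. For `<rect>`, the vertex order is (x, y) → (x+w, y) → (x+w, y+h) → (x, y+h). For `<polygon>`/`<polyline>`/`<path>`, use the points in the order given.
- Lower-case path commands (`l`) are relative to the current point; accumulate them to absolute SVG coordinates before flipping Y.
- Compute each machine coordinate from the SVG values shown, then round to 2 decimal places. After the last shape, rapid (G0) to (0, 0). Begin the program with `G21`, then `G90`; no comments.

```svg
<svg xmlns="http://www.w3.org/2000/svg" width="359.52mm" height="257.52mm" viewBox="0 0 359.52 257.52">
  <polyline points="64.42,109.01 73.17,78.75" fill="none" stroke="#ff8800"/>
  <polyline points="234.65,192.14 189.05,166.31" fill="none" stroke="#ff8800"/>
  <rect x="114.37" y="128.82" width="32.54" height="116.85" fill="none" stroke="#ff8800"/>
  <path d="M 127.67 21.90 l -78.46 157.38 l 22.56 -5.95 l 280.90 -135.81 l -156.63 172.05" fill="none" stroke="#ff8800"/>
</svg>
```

1 u = 1 mm; y_m = 257.52 − y.

[1] `<polyline>` line segment, #ff8800→score S557 F1903: (64.42,148.51) → (73.17,178.77)

[2] `<polyline>` line segment, #ff8800→score S557 F1903: (234.65,65.38) → (189.05,91.21)

[3] `<rect>` rectangle, #ff8800→score S557 F1903: (114.37,128.70) → (146.91,128.70) → (146.91,11.85) → (114.37,11.85) → (114.37,128.70) (closed)

[4] `<path>` open polyline, #ff8800→score S557 F1903: (127.67,235.62) → (49.21,78.24) → (71.77,84.19) → (352.67,220.00) → (196.04,47.95)

G21
G90
G0 X64.42 Y148.51
M3 S557
G01 X73.17 Y178.77 F1903
M5
G0 X234.65 Y65.38
M3 S557
G01 X189.05 Y91.21 F1903
M5
G0 X114.37 Y128.70
M3 S557
G01 X146.91 Y128.70 F1903
G01 X146.91 Y11.85
G01 X114.37 Y11.85
G01 X114.37 Y128.70
M5
G0 X127.67 Y235.62
M3 S557
G01 X49.21 Y78.24 F1903
G01 X71.77 Y84.19
G01 X352.67 Y220.00
G01 X196.04 Y47.95
M5
G0 X0.00 Y0.00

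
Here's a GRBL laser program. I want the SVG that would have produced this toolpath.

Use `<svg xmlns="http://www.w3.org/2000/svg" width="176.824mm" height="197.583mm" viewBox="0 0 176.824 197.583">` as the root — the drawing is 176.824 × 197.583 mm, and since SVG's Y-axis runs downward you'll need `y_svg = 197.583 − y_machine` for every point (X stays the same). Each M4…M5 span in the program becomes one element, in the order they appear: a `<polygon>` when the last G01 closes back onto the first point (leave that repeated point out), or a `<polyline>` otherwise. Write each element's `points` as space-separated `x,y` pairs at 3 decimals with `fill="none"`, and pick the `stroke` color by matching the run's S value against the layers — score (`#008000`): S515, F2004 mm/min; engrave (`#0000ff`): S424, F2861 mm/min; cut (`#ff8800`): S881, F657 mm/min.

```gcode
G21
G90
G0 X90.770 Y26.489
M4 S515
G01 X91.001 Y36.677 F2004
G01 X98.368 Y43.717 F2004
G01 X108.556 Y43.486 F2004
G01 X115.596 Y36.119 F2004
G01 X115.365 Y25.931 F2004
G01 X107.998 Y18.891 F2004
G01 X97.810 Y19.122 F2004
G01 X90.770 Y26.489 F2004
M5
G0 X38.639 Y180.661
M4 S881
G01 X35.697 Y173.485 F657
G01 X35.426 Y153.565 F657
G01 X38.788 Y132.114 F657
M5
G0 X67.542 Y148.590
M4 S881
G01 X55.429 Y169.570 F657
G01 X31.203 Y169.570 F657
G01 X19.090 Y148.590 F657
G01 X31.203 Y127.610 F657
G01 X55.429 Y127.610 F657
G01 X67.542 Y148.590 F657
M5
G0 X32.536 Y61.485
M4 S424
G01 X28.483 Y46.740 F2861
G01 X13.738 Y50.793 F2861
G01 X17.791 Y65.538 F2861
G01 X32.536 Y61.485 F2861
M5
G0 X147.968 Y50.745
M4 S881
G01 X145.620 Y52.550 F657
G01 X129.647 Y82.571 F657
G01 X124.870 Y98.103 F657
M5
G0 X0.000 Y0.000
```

y_svg = 197.583 − y_m.

[1] S515→`#008000` (score); closed run; points: 90.770,171.094 91.001,160.906 98.368,153.866 108.556,154.097 115.596,161.464 115.365,171.652 107.998,178.692 97.810,178.461

[2] S881→`#ff8800` (cut); open run; points: 38.639,16.922 35.697,24.098 35.426,44.018 38.788,65.469

[3] S881→`#ff8800` (cut); closed run; points: 67.542,48.993 55.429,28.013 31.203,28.013 19.090,48.993 31.203,69.973 55.429,69.973

[4] S424→`#0000ff` (engrave); closed run; points: 32.536,136.098 28.483,150.843 13.738,146.790 17.791,132.045

[5] S881→`#ff8800` (cut); open run; points: 147.968,146.838 145.620,145.033 129.647,115.012 124.870,99.480

<svg xmlns="http://www.w3.org/2000/svg" width="176.824mm" height="197.583mm" viewBox="0 0 176.824 197.583">
  <polygon points="90.770,171.094 91.001,160.906 98.368,153.866 108.556,154.097 115.596,161.464 115.365,171.652 107.998,178.692 97.810,178.461" fill="none" stroke="#008000"/>
  <polyline points="38.639,16.922 35.697,24.098 35.426,44.018 38.788,65.469" fill="none" stroke="#ff8800"/>
  <polygon points="67.542,48.993 55.429,28.013 31.203,28.013 19.090,48.993 31.203,69.973 55.429,69.973" fill="none" stroke="#ff8800"/>
  <polygon points="32.536,136.098 28.483,150.843 13.738,146.790 17.791,132.045" fill="none" stroke="#0000ff"/>
  <polyline points="147.968,146.838 145.620,145.033 129.647,115.012 124.870,99.480" fill="none" stroke="#ff8800"/>
</svg>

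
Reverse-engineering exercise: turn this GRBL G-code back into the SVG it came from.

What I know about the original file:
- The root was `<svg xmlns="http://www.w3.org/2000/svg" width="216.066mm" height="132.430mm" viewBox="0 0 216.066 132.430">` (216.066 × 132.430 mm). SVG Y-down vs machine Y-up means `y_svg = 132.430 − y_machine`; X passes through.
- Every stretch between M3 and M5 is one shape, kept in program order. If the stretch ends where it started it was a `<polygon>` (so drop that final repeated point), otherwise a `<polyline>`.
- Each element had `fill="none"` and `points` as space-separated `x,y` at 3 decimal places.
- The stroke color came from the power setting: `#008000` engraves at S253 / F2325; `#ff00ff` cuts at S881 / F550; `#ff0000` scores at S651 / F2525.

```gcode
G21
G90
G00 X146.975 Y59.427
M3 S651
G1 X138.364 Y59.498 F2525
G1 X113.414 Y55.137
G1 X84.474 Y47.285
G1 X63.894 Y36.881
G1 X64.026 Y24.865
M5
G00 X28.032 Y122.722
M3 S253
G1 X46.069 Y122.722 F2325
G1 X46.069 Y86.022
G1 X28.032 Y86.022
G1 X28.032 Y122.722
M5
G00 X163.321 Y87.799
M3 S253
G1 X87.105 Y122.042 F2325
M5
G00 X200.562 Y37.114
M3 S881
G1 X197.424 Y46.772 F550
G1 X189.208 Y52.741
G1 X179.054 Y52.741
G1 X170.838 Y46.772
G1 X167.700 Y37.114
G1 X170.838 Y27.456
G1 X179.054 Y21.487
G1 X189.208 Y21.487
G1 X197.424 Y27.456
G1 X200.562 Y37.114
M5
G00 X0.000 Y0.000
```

<svg xmlns="http://www.w3.org/2000/svg" width="216.066mm" height="132.430mm" viewBox="0 0 216.066 132.430">
  <polyline points="146.975,73.003 138.364,72.932 113.414,77.293 84.474,85.145 63.894,95.549 64.026,107.565" fill="none" stroke="#ff0000"/>
  <polygon points="28.032,9.708 46.069,9.708 46.069,46.408 28.032,46.408" fill="none" stroke="#008000"/>
  <polyline points="163.321,44.631 87.105,10.388" fill="none" stroke="#008000"/>
  <polygon points="200.562,95.316 197.424,85.658 189.208,79.689 179.054,79.689 170.838,85.658 167.700,95.316 170.838,104.974 179.054,110.943 189.208,110.943 197.424,104.974" fill="none" stroke="#ff00ff"/>
</svg>

Machine Y-up, SVG Y-down with viewBox height 132.430, so y_svg = 132.430 − y_machine; X carries over.

Run 1: S651 ⇒ score layer `#ff0000`. The run is open, so emit a `<polyline>` with points (Y-flipped): 146.975,73.003 138.364,72.932 113.414,77.293 84.474,85.145 63.894,95.549 64.026,107.565.

Run 2: power S253 maps to stroke `#008000` (engrave). The run returns to its start, so emit a `<polygon>` with points (Y-flipped): 28.032,9.708 46.069,9.708 46.069,46.408 28.032,46.408.

Run 3: the run's S253 means `#008000` (engrave). The run is open, so emit a `<polyline>` with points (Y-flipped): 163.321,44.631 87.105,10.388.

Run 4: the run's S881 means `#ff00ff` (cut). The run returns to its start, so emit a `<polygon>` with points (Y-flipped): 200.562,95.316 197.424,85.658 189.208,79.689 179.054,79.689 170.838,85.658 167.700,95.316 170.838,104.974 179.054,110.943 189.208,110.943 197.424,104.974.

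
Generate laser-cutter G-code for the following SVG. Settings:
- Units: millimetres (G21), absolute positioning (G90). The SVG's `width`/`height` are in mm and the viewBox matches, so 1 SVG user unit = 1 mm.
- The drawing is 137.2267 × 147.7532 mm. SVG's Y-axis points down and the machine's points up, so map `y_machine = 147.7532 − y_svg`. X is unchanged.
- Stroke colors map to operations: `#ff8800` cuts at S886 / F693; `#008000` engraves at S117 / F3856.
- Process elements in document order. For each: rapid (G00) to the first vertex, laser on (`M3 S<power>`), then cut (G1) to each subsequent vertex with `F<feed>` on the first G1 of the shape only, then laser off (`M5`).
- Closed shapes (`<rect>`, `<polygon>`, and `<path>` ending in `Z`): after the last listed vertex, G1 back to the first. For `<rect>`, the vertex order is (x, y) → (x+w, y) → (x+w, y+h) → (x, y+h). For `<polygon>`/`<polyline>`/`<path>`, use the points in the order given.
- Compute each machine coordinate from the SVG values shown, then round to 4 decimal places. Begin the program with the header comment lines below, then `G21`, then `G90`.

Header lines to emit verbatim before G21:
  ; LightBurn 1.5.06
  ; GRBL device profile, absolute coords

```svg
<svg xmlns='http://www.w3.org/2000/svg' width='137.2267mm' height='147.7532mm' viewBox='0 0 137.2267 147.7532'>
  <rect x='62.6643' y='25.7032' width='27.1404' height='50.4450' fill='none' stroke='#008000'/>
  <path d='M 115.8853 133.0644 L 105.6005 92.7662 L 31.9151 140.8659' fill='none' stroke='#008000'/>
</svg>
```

viewBox `0 0 137.2267 147.7532` with mm width/height → 1 unit = 1 mm. Flip: y_m = 147.7532 − y_svg.

**Shape 1** — `<rect>` rectangle, stroke `#008000` → engrave (S117, F3856). Machine vertices: (62.6643,122.0500) → (89.8047,122.0500) → (89.8047,71.6050) → (62.6643,71.6050) → (62.6643,122.0500). Closed: final G1 returns to the first vertex.

**Shape 2** — `<path>` open polyline, stroke `#008000` → engrave (S117, F3856). Machine vertices: (115.8853,14.6888) → (105.6005,54.9870) → (31.9151,6.8873). Open path.

; LightBurn 1.5.06
; GRBL device profile, absolute coords
G21
G90
G00 X62.6643 Y122.0500
M3 S117
G1 X89.8047 Y122.0500 F3856
G1 X89.8047 Y71.6050
G1 X62.6643 Y71.6050
G1 X62.6643 Y122.0500
M5
G00 X115.8853 Y14.6888
M3 S117
G1 X105.6005 Y54.9870 F3856
G1 X31.9151 Y6.8873
M5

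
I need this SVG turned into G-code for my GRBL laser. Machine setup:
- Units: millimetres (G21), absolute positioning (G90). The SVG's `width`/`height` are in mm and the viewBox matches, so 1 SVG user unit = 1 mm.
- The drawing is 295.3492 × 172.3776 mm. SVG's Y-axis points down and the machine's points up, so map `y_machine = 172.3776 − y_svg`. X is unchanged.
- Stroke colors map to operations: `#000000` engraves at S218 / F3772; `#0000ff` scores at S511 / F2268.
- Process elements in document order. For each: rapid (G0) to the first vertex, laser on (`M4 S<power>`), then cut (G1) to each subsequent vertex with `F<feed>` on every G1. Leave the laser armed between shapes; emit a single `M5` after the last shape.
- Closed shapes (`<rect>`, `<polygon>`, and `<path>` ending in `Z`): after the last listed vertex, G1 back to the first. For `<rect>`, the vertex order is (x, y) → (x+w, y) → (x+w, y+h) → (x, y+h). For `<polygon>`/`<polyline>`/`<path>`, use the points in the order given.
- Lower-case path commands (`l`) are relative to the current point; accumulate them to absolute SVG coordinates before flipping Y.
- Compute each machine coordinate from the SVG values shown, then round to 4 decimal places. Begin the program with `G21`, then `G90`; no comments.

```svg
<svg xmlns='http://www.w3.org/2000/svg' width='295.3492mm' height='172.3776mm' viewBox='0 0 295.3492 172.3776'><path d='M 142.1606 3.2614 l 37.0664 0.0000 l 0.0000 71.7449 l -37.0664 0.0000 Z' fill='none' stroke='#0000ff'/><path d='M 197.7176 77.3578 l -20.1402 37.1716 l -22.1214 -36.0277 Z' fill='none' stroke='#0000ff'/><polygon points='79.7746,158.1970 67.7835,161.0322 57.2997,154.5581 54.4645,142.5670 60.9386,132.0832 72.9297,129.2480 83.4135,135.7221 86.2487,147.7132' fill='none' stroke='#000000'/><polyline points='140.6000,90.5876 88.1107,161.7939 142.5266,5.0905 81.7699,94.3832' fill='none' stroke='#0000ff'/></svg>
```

1 u = 1 mm; y_m = 172.3776 − y.

[1] `<path>` rectangle, #0000ff→score S511 F2268: (142.1606,169.1162) → (179.2270,169.1162) → (179.2270,97.3713) → (142.1606,97.3713) → (142.1606,169.1162) (closed)

[2] `<path>` regular polygon, #0000ff→score S511 F2268: (197.7176,95.0198) → (177.5774,57.8482) → (155.4560,93.8759) → (197.7176,95.0198) (closed)

[3] `<polygon>` regular polygon, #000000→engrave S218 F3772: (79.7746,14.1806) → (67.7835,11.3454) → (57.2997,17.8195) → (54.4645,29.8106) → (60.9386,40.2944) → (72.9297,43.1296) → (83.4135,36.6555) → (86.2487,24.6644) → (79.7746,14.1806) (closed)

[4] `<polyline>` open polyline, #0000ff→score S511 F2268: (140.6000,81.7900) → (88.1107,10.5837) → (142.5266,167.2871) → (81.7699,77.9944)

G21
G90
G0 X142.1606 Y169.1162
M4 S511
G1 X179.2270 Y169.1162 F2268
G1 X179.2270 Y97.3713 F2268
G1 X142.1606 Y97.3713 F2268
G1 X142.1606 Y169.1162 F2268
G0 X197.7176 Y95.0198
M4 S511
G1 X177.5774 Y57.8482 F2268
G1 X155.4560 Y93.8759 F2268
G1 X197.7176 Y95.0198 F2268
G0 X79.7746 Y14.1806
M4 S218
G1 X67.7835 Y11.3454 F3772
G1 X57.2997 Y17.8195 F3772
G1 X54.4645 Y29.8106 F3772
G1 X60.9386 Y40.2944 F3772
G1 X72.9297 Y43.1296 F3772
G1 X83.4135 Y36.6555 F3772
G1 X86.2487 Y24.6644 F3772
G1 X79.7746 Y14.1806 F3772
G0 X140.6000 Y81.7900
M4 S511
G1 X88.1107 Y10.5837 F2268
G1 X142.5266 Y167.2871 F2268
G1 X81.7699 Y77.9944 F2268
M5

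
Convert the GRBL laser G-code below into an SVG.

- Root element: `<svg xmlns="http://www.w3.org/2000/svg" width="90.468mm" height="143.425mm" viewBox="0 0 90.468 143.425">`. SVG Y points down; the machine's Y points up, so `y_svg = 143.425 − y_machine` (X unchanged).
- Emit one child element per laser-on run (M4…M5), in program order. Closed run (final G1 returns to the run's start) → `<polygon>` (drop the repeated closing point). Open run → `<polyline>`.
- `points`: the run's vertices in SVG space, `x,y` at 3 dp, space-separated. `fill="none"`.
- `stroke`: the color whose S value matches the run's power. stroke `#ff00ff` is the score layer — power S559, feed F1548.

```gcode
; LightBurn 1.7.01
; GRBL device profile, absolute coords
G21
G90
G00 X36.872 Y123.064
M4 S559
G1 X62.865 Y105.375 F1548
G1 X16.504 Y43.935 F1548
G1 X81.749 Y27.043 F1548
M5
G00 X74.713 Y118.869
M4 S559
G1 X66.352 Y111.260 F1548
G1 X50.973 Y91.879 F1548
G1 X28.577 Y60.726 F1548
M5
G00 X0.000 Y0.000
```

<svg xmlns="http://www.w3.org/2000/svg" width="90.468mm" height="143.425mm" viewBox="0 0 90.468 143.425">
  <polyline points="36.872,20.361 62.865,38.050 16.504,99.490 81.749,116.382" fill="none" stroke="#ff00ff"/>
  <polyline points="74.713,24.556 66.352,32.165 50.973,51.546 28.577,82.699" fill="none" stroke="#ff00ff"/>
</svg>

Each laser-on run becomes one SVG element. Flip Y back into SVG space with y_svg = 143.425 − y_machine. Every run uses S559, so all elements get stroke `#ff00ff` (score).

Run 1: The run is open, so emit a `<polyline>` with points (Y-flipped): 36.872,20.361 62.865,38.050 16.504,99.490 81.749,116.382.

Run 2: The run is open, so emit a `<polyline>` with points (Y-flipped): 74.713,24.556 66.352,32.165 50.973,51.546 28.577,82.699.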